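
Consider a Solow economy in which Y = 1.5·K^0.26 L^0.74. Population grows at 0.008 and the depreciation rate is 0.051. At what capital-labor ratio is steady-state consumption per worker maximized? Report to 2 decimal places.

Capital per worker breaks even when investment replaces (n + δ)·k; here n + δ = 0.059.
Golden rule sets MPK = n+δ: 0.26·1.5·k^(0.26−1) = 0.059, so k_gold = (0.26·1.5/0.059)^(1/0.74) ≈ 12.8350.

k_gold ≈ 12.83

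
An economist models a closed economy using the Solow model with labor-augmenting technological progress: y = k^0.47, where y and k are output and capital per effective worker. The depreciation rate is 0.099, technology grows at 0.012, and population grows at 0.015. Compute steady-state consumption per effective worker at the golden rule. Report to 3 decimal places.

c_gold ≈ 1.703

Capital per effective worker breaks even when investment replaces (n + g + δ)·k; here n + g + δ = 0.126.
Setting f'(k) = n+g+δ gives 0.47·k^(0.47−1) = 0.126, hence k_gold = (0.47/0.126)^(1/0.53) ≈ 11.9876.
y_gold = 11.9876^0.47 ≈ 3.2137.
c_gold = y_gold − (n+g+δ)·k_gold = 3.2137 − 0.126·11.9876 ≈ 1.7033.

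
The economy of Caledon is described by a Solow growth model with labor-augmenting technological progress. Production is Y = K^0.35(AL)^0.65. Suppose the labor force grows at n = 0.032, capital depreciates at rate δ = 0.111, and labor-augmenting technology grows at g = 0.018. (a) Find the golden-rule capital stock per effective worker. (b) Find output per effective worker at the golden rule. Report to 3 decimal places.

(a) k_gold ≈ 3.302; (b) y_gold ≈ 1.519

n + g + δ = 0.032 + 0.018 + 0.111 = 0.161.
Maximizing c = f(k) − (n+g+δ)·k gives f'(k) = n+g+δ, i.e. 0.35·k^(0.35−1) = 0.161, so k_gold = (0.35/0.161)^(1/0.65) ≈ 3.3024.
y_gold = 3.3024^0.35 ≈ 1.5191.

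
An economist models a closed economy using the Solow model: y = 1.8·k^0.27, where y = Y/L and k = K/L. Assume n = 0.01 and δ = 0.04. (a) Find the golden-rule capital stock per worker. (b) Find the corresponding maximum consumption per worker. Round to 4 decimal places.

n + δ = 0.01 + 0.04 = 0.05.
Golden rule sets MPK = n+δ: 0.27·1.8·k^(0.27−1) = 0.05, so k_gold = (0.27·1.8/0.05)^(1/0.73) ≈ 22.5407.
y_gold = 1.8·22.5407^0.27 ≈ 4.1742; c_gold = y_gold − 0.05·k_gold ≈ 3.0472.

(a) k_gold ≈ 22.5407; (b) c_gold ≈ 3.0472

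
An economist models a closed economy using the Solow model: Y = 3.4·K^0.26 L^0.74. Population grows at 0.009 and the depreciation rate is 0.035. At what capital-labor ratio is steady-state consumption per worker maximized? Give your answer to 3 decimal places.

The effective depreciation rate is n + δ = 0.009 + 0.035 = 0.044.
Setting f'(k) = n+δ gives 0.26·3.4·k^(0.26−1) = 0.044, hence k_gold = (0.26·3.4/0.044)^(1/0.74) ≈ 57.6515.

k_gold ≈ 57.651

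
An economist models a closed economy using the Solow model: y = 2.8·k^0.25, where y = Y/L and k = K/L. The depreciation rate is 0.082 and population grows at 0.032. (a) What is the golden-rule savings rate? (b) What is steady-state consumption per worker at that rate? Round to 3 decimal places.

(a) s_gold = 0.250; (b) c_gold ≈ 3.845

n + δ = 0.032 + 0.082 = 0.114.
For Cobb-Douglas, s_gold equals capital's share: s_gold = 0.25.
Setting f'(k) = n+δ gives 0.25·2.8·k^(0.25−1) = 0.114, hence k_gold = (0.25·2.8/0.114)^(1/0.75) ≈ 11.2441.
y_gold = 2.8·11.2441^0.25 ≈ 5.1273; c_gold = (1−0.25)·y_gold ≈ 3.8455.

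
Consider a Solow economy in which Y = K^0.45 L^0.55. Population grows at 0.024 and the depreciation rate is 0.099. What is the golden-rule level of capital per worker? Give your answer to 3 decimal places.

n + δ = 0.024 + 0.099 = 0.123.
At the golden rule the marginal product of capital equals n+δ: 0.45·k^(0.45−1) = 0.123. Solving, k_gold = (0.45/0.123)^(1/0.55) ≈ 10.5729.

k_gold ≈ 10.573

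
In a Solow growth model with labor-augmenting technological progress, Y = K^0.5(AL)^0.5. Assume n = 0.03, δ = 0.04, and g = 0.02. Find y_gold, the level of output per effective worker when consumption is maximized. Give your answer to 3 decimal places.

y_gold ≈ 5.556

Capital per effective worker breaks even when investment replaces (n + g + δ)·k; here n + g + δ = 0.09.
Golden rule sets MPK = n+g+δ: 0.5·k^(0.5−1) = 0.09, so k_gold = (0.5/0.09)^(1/0.5) ≈ 30.8642.
Output: y_gold = k_gold^0.5 = 30.8642^0.5 ≈ 5.5556.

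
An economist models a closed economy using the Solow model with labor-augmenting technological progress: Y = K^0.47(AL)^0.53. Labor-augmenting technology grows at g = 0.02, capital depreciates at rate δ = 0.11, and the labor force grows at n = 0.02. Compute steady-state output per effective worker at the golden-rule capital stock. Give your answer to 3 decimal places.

y_gold ≈ 2.753

Capital per effective worker breaks even when investment replaces (n + g + δ)·k; here n + g + δ = 0.15.
Setting f'(k) = n+g+δ gives 0.47·k^(0.47−1) = 0.15, hence k_gold = (0.47/0.15)^(1/0.53) ≈ 8.6270.
Output: y_gold = k_gold^0.47 = 8.6270^0.47 ≈ 2.7533.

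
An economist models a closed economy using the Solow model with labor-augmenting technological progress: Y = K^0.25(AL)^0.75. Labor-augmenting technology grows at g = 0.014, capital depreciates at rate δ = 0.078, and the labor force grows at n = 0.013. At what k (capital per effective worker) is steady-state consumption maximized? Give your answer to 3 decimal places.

Break-even investment rate: n + g + δ = 0.013 + 0.014 + 0.078 = 0.105.
Setting f'(k) = n+g+δ gives 0.25·k^(0.25−1) = 0.105, hence k_gold = (0.25/0.105)^(1/0.75) ≈ 3.1793.

k_gold ≈ 3.179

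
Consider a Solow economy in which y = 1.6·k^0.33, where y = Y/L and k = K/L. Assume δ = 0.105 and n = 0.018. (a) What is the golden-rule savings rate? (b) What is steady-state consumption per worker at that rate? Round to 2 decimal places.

(a) s_gold = 0.33; (b) c_gold ≈ 2.20

Break-even investment rate: n + δ = 0.018 + 0.105 = 0.123.
For Cobb-Douglas, s_gold equals capital's share: s_gold = 0.33.
Golden rule sets MPK = n+δ: 0.33·1.6·k^(0.33−1) = 0.123, so k_gold = (0.33·1.6/0.123)^(1/0.67) ≈ 8.7977.
y_gold = 1.6·8.7977^0.33 ≈ 3.2792; c_gold = (1−0.33)·y_gold ≈ 2.1970.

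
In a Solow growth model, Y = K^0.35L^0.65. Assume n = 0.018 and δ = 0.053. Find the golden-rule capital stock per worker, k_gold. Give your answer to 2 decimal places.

Capital per worker breaks even when investment replaces (n + δ)·k; here n + δ = 0.071.
Golden rule sets MPK = n+δ: 0.35·k^(0.35−1) = 0.071, so k_gold = (0.35/0.071)^(1/0.65) ≈ 11.6375.

k_gold ≈ 11.64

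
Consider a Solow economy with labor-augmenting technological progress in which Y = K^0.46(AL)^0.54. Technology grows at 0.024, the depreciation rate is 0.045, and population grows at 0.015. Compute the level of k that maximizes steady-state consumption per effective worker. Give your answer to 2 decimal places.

The effective depreciation rate is n + g + δ = 0.015 + 0.024 + 0.045 = 0.084.
Setting f'(k) = n+g+δ gives 0.46·k^(0.46−1) = 0.084, hence k_gold = (0.46/0.084)^(1/0.54) ≈ 23.3106.

k_gold ≈ 23.31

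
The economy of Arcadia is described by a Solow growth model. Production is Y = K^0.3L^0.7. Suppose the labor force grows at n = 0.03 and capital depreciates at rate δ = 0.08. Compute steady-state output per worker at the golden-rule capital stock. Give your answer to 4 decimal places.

y_gold ≈ 1.5372

Capital per worker breaks even when investment replaces (n + δ)·k; here n + δ = 0.11.
Maximizing c = f(k) − (n+δ)·k gives f'(k) = n+δ, i.e. 0.3·k^(0.3−1) = 0.11, so k_gold = (0.3/0.11)^(1/0.7) ≈ 4.1925.
Output: y_gold = k_gold^0.3 = 4.1925^0.3 ≈ 1.5372.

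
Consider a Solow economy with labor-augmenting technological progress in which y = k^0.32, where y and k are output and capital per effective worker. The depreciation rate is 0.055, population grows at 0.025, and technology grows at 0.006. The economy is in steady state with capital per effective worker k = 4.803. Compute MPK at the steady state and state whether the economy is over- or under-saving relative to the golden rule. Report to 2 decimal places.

n + g + δ = 0.025 + 0.006 + 0.055 = 0.086.
MPK = 0.32·k^(0.32−1) = 0.32·4.803^(-0.68) ≈ 0.1101.
MPK > 0.086, so the economy is dynamically efficient (under-saving).

under-saving; MPK ≈ 0.11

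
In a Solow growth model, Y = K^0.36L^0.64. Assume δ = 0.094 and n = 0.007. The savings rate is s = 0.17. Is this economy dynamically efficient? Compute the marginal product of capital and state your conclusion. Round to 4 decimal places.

The effective depreciation rate is n + δ = 0.007 + 0.094 = 0.101.
Steady-state k*: s·k^0.36 = 0.101·k gives k* = (0.17/0.101)^(1/0.64) ≈ 2.2559.
MPK = 0.36·2.2559^(-0.64) ≈ 0.2139.
MPK > n+δ = 0.101, so the economy is dynamically efficient (under-saving).

dynamically efficient; MPK ≈ 0.2139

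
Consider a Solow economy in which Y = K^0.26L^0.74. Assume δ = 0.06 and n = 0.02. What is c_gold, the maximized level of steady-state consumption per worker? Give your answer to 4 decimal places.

n + δ = 0.02 + 0.06 = 0.08.
At the golden rule the marginal product of capital equals n+δ: 0.26·k^(0.26−1) = 0.08. Solving, k_gold = (0.26/0.08)^(1/0.74) ≈ 4.9174.
y_gold = 4.9174^0.26 ≈ 1.5130.
c_gold = y_gold − (n+δ)·k_gold = 1.5130 − 0.08·4.9174 ≈ 1.1197.

c_gold ≈ 1.1197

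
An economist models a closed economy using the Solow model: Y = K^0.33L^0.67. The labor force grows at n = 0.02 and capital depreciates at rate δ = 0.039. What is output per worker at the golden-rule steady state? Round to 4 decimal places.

Capital per worker breaks even when investment replaces (n + δ)·k; here n + δ = 0.059.
Maximizing c = f(k) − (n+δ)·k gives f'(k) = n+δ, i.e. 0.33·k^(0.33−1) = 0.059, so k_gold = (0.33/0.059)^(1/0.67) ≈ 13.0591.
Output: y_gold = k_gold^0.33 = 13.0591^0.33 ≈ 2.3348.

y_gold ≈ 2.3348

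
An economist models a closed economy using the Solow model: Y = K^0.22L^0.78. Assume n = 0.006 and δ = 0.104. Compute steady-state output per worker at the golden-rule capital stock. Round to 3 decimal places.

y_gold ≈ 1.216

The effective depreciation rate is n + δ = 0.006 + 0.104 = 0.11.
At the golden rule the marginal product of capital equals n+δ: 0.22·k^(0.22−1) = 0.11. Solving, k_gold = (0.22/0.11)^(1/0.78) ≈ 2.4318.
Output: y_gold = k_gold^0.22 = 2.4318^0.22 ≈ 1.2159.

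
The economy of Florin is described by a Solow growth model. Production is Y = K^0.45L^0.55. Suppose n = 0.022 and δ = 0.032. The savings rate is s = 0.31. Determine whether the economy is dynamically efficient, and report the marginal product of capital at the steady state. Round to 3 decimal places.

Capital per worker breaks even when investment replaces (n + δ)·k; here n + δ = 0.054.
Steady-state k*: s·k^0.45 = 0.054·k gives k* = (0.31/0.054)^(1/0.55) ≈ 23.9851.
MPK = 0.45·23.9851^(-0.55) ≈ 0.0784.
MPK > n+δ = 0.054, so the economy is dynamically efficient (under-saving).

dynamically efficient; MPK ≈ 0.078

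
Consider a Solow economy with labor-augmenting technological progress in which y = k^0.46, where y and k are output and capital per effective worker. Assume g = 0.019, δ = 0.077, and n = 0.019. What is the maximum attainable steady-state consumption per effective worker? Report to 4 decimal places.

c_gold ≈ 1.7590

n + g + δ = 0.019 + 0.019 + 0.077 = 0.115.
At the golden rule the marginal product of capital equals n+g+δ: 0.46·k^(0.46−1) = 0.115. Solving, k_gold = (0.46/0.115)^(1/0.54) ≈ 13.0294.
y_gold = 13.0294^0.46 ≈ 3.2574.
c_gold = y_gold − (n+g+δ)·k_gold = 3.2574 − 0.115·13.0294 ≈ 1.7590.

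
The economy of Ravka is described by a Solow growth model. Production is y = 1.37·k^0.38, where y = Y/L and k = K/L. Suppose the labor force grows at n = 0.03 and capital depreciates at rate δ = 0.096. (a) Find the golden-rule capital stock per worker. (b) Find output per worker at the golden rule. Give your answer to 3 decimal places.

(a) k_gold ≈ 9.857; (b) y_gold ≈ 3.269

Break-even investment rate: n + δ = 0.03 + 0.096 = 0.126.
At the golden rule the marginal product of capital equals n+δ: 0.38·1.37·k^(0.38−1) = 0.126. Solving, k_gold = (0.38·1.37/0.126)^(1/0.62) ≈ 9.8574.
y_gold = 1.37·9.8574^0.38 ≈ 3.2685.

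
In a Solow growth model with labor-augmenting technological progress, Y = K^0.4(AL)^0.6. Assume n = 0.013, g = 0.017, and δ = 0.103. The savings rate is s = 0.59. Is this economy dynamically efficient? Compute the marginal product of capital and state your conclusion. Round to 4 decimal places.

Capital per effective worker breaks even when investment replaces (n + g + δ)·k; here n + g + δ = 0.133.
Steady-state k*: s·k^0.4 = 0.133·k gives k* = (0.59/0.133)^(1/0.6) ≈ 11.9766.
MPK = 0.4·11.9766^(-0.6) ≈ 0.0902.
MPK < n+g+δ = 0.133, so the economy is dynamically inefficient (over-saving).

dynamically inefficient; MPK ≈ 0.0902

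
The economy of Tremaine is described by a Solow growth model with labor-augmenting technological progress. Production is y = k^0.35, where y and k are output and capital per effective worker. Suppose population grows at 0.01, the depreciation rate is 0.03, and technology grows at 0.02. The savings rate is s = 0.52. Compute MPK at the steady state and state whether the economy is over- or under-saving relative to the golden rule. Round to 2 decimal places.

Break-even investment rate: n + g + δ = 0.01 + 0.02 + 0.03 = 0.06.
Steady-state k*: s·k^0.35 = 0.06·k gives k* = (0.52/0.06)^(1/0.65) ≈ 27.7236.
MPK = 0.35·27.7236^(-0.65) ≈ 0.0404.
MPK < n+g+δ = 0.06, so the economy is dynamically inefficient (over-saving).

over-saving; MPK ≈ 0.04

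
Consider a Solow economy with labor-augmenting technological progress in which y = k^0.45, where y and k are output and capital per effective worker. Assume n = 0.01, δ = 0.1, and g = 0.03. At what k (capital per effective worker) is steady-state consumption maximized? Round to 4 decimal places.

Break-even investment rate: n + g + δ = 0.01 + 0.03 + 0.1 = 0.14.
Setting f'(k) = n+g+δ gives 0.45·k^(0.45−1) = 0.14, hence k_gold = (0.45/0.14)^(1/0.55) ≈ 8.3555.

k_gold ≈ 8.3555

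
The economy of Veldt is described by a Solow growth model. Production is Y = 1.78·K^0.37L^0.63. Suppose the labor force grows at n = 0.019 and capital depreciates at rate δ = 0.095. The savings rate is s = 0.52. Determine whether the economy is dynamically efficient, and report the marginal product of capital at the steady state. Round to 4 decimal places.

dynamically inefficient; MPK ≈ 0.0811

The effective depreciation rate is n + δ = 0.019 + 0.095 = 0.114.
Steady-state k*: s·A·k^0.37 = 0.114·k gives k* = (0.52·1.78/0.114)^(1/0.63) ≈ 27.7767.
MPK = 0.37·1.78·27.7767^(-0.63) ≈ 0.0811.
MPK < n+δ = 0.114, so the economy is dynamically inefficient (over-saving).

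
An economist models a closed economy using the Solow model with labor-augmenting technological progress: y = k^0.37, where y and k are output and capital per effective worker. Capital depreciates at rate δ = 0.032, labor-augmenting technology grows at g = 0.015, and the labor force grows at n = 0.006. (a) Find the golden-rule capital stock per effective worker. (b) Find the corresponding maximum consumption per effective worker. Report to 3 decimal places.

n + g + δ = 0.006 + 0.015 + 0.032 = 0.053.
Setting f'(k) = n+g+δ gives 0.37·k^(0.37−1) = 0.053, hence k_gold = (0.37/0.053)^(1/0.63) ≈ 21.8557.
y_gold = 21.8557^0.37 ≈ 3.1307; c_gold = y_gold − 0.053·k_gold ≈ 1.9723.

(a) k_gold ≈ 21.856; (b) c_gold ≈ 1.972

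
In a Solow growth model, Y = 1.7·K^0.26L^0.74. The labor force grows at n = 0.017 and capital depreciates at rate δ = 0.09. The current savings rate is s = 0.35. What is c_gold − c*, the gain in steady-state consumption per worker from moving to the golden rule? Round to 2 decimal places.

Δc ≈ 0.05

n + δ = 0.017 + 0.09 = 0.107.
Current steady state (s = 0.35): k* = (0.35·1.7/0.107)^(1/0.74) ≈ 10.1610, y* = 1.7·10.1610^0.26 ≈ 3.1064, c* = (1−0.35)·3.1064 ≈ 2.0191.
Setting f'(k) = n+δ gives 0.26·1.7·k^(0.26−1) = 0.107, hence k_gold = (0.26·1.7/0.107)^(1/0.74) ≈ 6.7996.
y_gold = 1.7·6.7996^0.26 ≈ 2.7983, c_gold = y_gold − 0.107·k_gold ≈ 2.0707.
Gain: Δc = 2.0707 − 2.0191 ≈ 0.0516.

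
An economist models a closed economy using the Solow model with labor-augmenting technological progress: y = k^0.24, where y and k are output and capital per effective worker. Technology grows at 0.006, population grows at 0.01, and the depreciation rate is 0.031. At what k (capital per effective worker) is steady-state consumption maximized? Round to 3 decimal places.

The effective depreciation rate is n + g + δ = 0.01 + 0.006 + 0.031 = 0.047.
Maximizing c = f(k) − (n+g+δ)·k gives f'(k) = n+g+δ, i.e. 0.24·k^(0.24−1) = 0.047, so k_gold = (0.24/0.047)^(1/0.76) ≈ 8.5453.

k_gold ≈ 8.545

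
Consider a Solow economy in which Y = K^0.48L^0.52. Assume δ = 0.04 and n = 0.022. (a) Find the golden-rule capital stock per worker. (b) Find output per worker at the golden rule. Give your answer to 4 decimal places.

The effective depreciation rate is n + δ = 0.022 + 0.04 = 0.062.
Setting f'(k) = n+δ gives 0.48·k^(0.48−1) = 0.062, hence k_gold = (0.48/0.062)^(1/0.52) ≈ 51.2066.
y_gold = 51.2066^0.48 ≈ 6.6142.

(a) k_gold ≈ 51.2066; (b) y_gold ≈ 6.6142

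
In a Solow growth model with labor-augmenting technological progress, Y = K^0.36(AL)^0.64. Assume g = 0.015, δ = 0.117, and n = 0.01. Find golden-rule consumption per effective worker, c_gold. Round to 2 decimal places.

n + g + δ = 0.01 + 0.015 + 0.117 = 0.142.
At the golden rule the marginal product of capital equals n+g+δ: 0.36·k^(0.36−1) = 0.142. Solving, k_gold = (0.36/0.142)^(1/0.64) ≈ 4.2783.
y_gold = 4.2783^0.36 ≈ 1.6876.
c_gold = y_gold − (n+g+δ)·k_gold = 1.6876 − 0.142·4.2783 ≈ 1.0800.

c_gold ≈ 1.08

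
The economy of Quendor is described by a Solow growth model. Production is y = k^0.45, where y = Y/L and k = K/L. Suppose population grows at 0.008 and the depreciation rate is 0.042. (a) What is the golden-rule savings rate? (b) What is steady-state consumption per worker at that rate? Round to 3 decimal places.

Break-even investment rate: n + δ = 0.008 + 0.042 = 0.05.
For Cobb-Douglas, s_gold equals capital's share: s_gold = 0.45.
Setting f'(k) = n+δ gives 0.45·k^(0.45−1) = 0.05, hence k_gold = (0.45/0.05)^(1/0.55) ≈ 54.3233.
y_gold = 54.3233^0.45 ≈ 6.0359; c_gold = (1−0.45)·y_gold ≈ 3.3198.

(a) s_gold = 0.450; (b) c_gold ≈ 3.320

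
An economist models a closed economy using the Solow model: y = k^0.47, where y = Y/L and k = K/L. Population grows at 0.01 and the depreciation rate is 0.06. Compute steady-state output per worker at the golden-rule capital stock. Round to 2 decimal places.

Break-even investment rate: n + δ = 0.01 + 0.06 = 0.07.
At the golden rule the marginal product of capital equals n+δ: 0.47·k^(0.47−1) = 0.07. Solving, k_gold = (0.47/0.07)^(1/0.53) ≈ 36.3393.
Output: y_gold = k_gold^0.47 = 36.3393^0.47 ≈ 5.4122.

y_gold ≈ 5.41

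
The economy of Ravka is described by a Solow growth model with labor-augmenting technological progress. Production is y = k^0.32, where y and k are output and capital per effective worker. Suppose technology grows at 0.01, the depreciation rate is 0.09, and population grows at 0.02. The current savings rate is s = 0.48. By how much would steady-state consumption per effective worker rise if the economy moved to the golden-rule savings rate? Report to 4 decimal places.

Capital per effective worker breaks even when investment replaces (n + g + δ)·k; here n + g + δ = 0.12.
Current steady state (s = 0.48): k* = (0.48/0.12)^(1/0.68) ≈ 7.6804, y* = 7.6804^0.32 ≈ 1.9201, c* = (1−0.48)·1.9201 ≈ 0.9984.
Maximizing c = f(k) − (n+g+δ)·k gives f'(k) = n+g+δ, i.e. 0.32·k^(0.32−1) = 0.12, so k_gold = (0.32/0.12)^(1/0.68) ≈ 4.2308.
y_gold = 4.2308^0.32 ≈ 1.5866, c_gold = y_gold − 0.12·k_gold ≈ 1.0789.
Gain: Δc = 1.0789 − 0.9984 ≈ 0.0804.

Δc ≈ 0.0804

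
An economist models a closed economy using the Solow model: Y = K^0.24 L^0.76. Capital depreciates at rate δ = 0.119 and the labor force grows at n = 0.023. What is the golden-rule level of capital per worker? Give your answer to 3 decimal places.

k_gold ≈ 1.995

Break-even investment rate: n + δ = 0.023 + 0.119 = 0.142.
Maximizing c = f(k) − (n+δ)·k gives f'(k) = n+δ, i.e. 0.24·k^(0.24−1) = 0.142, so k_gold = (0.24/0.142)^(1/0.76) ≈ 1.9948.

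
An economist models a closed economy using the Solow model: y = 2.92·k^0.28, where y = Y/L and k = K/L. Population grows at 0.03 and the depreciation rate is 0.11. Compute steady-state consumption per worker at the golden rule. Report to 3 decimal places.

Break-even investment rate: n + δ = 0.03 + 0.11 = 0.14.
Setting f'(k) = n+δ gives 0.28·2.92·k^(0.28−1) = 0.14, hence k_gold = (0.28·2.92/0.14)^(1/0.72) ≈ 11.6001.
y_gold = 2.92·11.6001^0.28 ≈ 5.8001.
c_gold = y_gold − (n+δ)·k_gold = 5.8001 − 0.14·11.6001 ≈ 4.1760.

c_gold ≈ 4.176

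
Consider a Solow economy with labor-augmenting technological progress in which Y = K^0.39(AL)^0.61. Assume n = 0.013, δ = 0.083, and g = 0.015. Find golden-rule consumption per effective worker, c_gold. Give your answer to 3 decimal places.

Capital per effective worker breaks even when investment replaces (n + g + δ)·k; here n + g + δ = 0.111.
Golden rule sets MPK = n+g+δ: 0.39·k^(0.39−1) = 0.111, so k_gold = (0.39/0.111)^(1/0.61) ≈ 7.8462.
y_gold = 7.8462^0.39 ≈ 2.2331.
c_gold = y_gold − (n+g+δ)·k_gold = 2.2331 − 0.111·7.8462 ≈ 1.3622.

c_gold ≈ 1.362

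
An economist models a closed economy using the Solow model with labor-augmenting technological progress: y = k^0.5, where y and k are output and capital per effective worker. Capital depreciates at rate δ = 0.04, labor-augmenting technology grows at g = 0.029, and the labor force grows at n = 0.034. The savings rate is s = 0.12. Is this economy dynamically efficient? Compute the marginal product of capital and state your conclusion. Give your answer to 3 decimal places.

The effective depreciation rate is n + g + δ = 0.034 + 0.029 + 0.04 = 0.103.
Steady-state k*: s·k^0.5 = 0.103·k gives k* = (0.12/0.103)^(1/0.5) ≈ 1.3573.
MPK = 0.5·1.3573^(-0.5) ≈ 0.4292.
MPK > n+g+δ = 0.103, so the economy is dynamically efficient (under-saving).

dynamically efficient; MPK ≈ 0.429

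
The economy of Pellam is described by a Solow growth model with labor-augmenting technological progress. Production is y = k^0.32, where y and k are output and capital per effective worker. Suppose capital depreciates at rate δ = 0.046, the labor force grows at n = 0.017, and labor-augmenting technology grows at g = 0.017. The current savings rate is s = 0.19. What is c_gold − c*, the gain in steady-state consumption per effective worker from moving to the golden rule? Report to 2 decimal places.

Δc ≈ 0.09

n + g + δ = 0.017 + 0.017 + 0.046 = 0.08.
Current steady state (s = 0.19): k* = (0.19/0.08)^(1/0.68) ≈ 3.5682, y* = 3.5682^0.32 ≈ 1.5024, c* = (1−0.19)·1.5024 ≈ 1.2169.
Setting f'(k) = n+g+δ gives 0.32·k^(0.32−1) = 0.08, hence k_gold = (0.32/0.08)^(1/0.68) ≈ 7.6804.
y_gold = 7.6804^0.32 ≈ 1.9201, c_gold = y_gold − 0.08·k_gold ≈ 1.3057.
Gain: Δc = 1.3057 − 1.2169 ≈ 0.0887.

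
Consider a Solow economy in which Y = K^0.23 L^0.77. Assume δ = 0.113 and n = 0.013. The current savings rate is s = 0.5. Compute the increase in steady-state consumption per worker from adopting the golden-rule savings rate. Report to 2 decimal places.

Capital per worker breaks even when investment replaces (n + δ)·k; here n + δ = 0.126.
Current steady state (s = 0.5): k* = (0.5/0.126)^(1/0.77) ≈ 5.9897, y* = 5.9897^0.23 ≈ 1.5094, c* = (1−0.5)·1.5094 ≈ 0.7547.
At the golden rule the marginal product of capital equals n+δ: 0.23·k^(0.23−1) = 0.126. Solving, k_gold = (0.23/0.126)^(1/0.77) ≈ 2.1849.
y_gold = 2.1849^0.23 ≈ 1.1969, c_gold = y_gold − 0.126·k_gold ≈ 0.9216.
Gain: Δc = 0.9216 − 0.7547 ≈ 0.1669.

Δc ≈ 0.17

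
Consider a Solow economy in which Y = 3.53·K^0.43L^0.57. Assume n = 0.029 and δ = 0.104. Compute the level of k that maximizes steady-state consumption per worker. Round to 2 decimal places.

n + δ = 0.029 + 0.104 = 0.133.
Maximizing c = f(k) − (n+δ)·k gives f'(k) = n+δ, i.e. 0.43·3.53·k^(0.43−1) = 0.133, so k_gold = (0.43·3.53/0.133)^(1/0.57) ≈ 71.6264.

k_gold ≈ 71.63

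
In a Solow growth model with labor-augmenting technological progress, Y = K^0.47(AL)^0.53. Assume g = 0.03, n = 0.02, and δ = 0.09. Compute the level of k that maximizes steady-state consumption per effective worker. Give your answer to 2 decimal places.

k_gold ≈ 9.83

Capital per effective worker breaks even when investment replaces (n + g + δ)·k; here n + g + δ = 0.14.
Golden rule sets MPK = n+g+δ: 0.47·k^(0.47−1) = 0.14, so k_gold = (0.47/0.14)^(1/0.53) ≈ 9.8264.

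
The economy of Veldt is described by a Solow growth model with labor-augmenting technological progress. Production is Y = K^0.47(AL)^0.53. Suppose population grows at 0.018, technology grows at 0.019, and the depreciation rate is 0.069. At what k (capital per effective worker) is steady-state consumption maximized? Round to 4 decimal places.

Break-even investment rate: n + g + δ = 0.018 + 0.019 + 0.069 = 0.106.
At the golden rule the marginal product of capital equals n+g+δ: 0.47·k^(0.47−1) = 0.106. Solving, k_gold = (0.47/0.106)^(1/0.53) ≈ 16.6097.

k_gold ≈ 16.6097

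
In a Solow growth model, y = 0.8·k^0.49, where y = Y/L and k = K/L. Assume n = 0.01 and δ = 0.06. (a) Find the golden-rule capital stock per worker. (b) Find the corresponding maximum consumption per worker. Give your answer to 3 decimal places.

(a) k_gold ≈ 29.311; (b) c_gold ≈ 2.136

n + δ = 0.01 + 0.06 = 0.07.
Golden rule sets MPK = n+δ: 0.49·0.8·k^(0.49−1) = 0.07, so k_gold = (0.49·0.8/0.07)^(1/0.51) ≈ 29.3113.
y_gold = 0.8·29.3113^0.49 ≈ 4.1873; c_gold = y_gold − 0.07·k_gold ≈ 2.1355.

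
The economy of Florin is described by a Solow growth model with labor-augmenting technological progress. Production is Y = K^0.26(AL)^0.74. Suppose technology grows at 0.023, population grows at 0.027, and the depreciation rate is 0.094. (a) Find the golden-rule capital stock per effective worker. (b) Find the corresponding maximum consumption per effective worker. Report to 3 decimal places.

(a) k_gold ≈ 2.222; (b) c_gold ≈ 0.911

The effective depreciation rate is n + g + δ = 0.027 + 0.023 + 0.094 = 0.144.
Setting f'(k) = n+g+δ gives 0.26·k^(0.26−1) = 0.144, hence k_gold = (0.26/0.144)^(1/0.74) ≈ 2.2221.
y_gold = 2.2221^0.26 ≈ 1.2307; c_gold = y_gold − 0.144·k_gold ≈ 0.9107.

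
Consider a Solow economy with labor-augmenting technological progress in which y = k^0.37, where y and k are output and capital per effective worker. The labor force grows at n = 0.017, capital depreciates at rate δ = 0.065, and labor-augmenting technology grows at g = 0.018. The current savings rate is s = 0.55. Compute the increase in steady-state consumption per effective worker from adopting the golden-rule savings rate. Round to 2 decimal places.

n + g + δ = 0.017 + 0.018 + 0.065 = 0.1.
Current steady state (s = 0.55): k* = (0.55/0.1)^(1/0.63) ≈ 14.9685, y* = 14.9685^0.37 ≈ 2.7215, c* = (1−0.55)·2.7215 ≈ 1.2247.
Setting f'(k) = n+g+δ gives 0.37·k^(0.37−1) = 0.1, hence k_gold = (0.37/0.1)^(1/0.63) ≈ 7.9782.
y_gold = 7.9782^0.37 ≈ 2.1563, c_gold = y_gold − 0.1·k_gold ≈ 1.3585.
Gain: Δc = 1.3585 − 1.2247 ≈ 0.1338.

Δc ≈ 0.13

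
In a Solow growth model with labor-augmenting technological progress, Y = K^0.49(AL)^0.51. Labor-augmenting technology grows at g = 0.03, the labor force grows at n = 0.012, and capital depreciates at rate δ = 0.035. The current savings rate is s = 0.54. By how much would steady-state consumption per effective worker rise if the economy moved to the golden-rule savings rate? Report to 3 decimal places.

Δc ≈ 0.030

Break-even investment rate: n + g + δ = 0.012 + 0.03 + 0.035 = 0.077.
Current steady state (s = 0.54): k* = (0.54/0.077)^(1/0.51) ≈ 45.5652, y* = 45.5652^0.49 ≈ 6.4973, c* = (1−0.54)·6.4973 ≈ 2.9887.
Maximizing c = f(k) − (n+g+δ)·k gives f'(k) = n+g+δ, i.e. 0.49·k^(0.49−1) = 0.077, so k_gold = (0.49/0.077)^(1/0.51) ≈ 37.6611.
y_gold = 37.6611^0.49 ≈ 5.9182, c_gold = y_gold − 0.077·k_gold ≈ 3.0183.
Gain: Δc = 3.0183 − 2.9887 ≈ 0.0295.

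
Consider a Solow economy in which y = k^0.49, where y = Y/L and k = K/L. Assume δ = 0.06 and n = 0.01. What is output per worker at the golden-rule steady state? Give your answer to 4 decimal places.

n + δ = 0.01 + 0.06 = 0.07.
Setting f'(k) = n+δ gives 0.49·k^(0.49−1) = 0.07, hence k_gold = (0.49/0.07)^(1/0.51) ≈ 45.3999.
Output: y_gold = k_gold^0.49 = 45.3999^0.49 ≈ 6.4857.

y_gold ≈ 6.4857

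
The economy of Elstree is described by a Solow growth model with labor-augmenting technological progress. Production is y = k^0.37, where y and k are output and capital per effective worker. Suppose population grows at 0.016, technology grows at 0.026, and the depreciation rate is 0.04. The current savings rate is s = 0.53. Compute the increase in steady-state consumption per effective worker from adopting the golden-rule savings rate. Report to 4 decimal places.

Δc ≈ 0.1201

Break-even investment rate: n + g + δ = 0.016 + 0.026 + 0.04 = 0.082.
Current steady state (s = 0.53): k* = (0.53/0.082)^(1/0.63) ≈ 19.3396, y* = 19.3396^0.37 ≈ 2.9922, c* = (1−0.53)·2.9922 ≈ 1.4063.
Maximizing c = f(k) − (n+g+δ)·k gives f'(k) = n+g+δ, i.e. 0.37·k^(0.37−1) = 0.082, so k_gold = (0.37/0.082)^(1/0.63) ≈ 10.9323.
y_gold = 10.9323^0.37 ≈ 2.4228, c_gold = y_gold − 0.082·k_gold ≈ 1.5264.
Gain: Δc = 1.5264 − 1.4063 ≈ 0.1201.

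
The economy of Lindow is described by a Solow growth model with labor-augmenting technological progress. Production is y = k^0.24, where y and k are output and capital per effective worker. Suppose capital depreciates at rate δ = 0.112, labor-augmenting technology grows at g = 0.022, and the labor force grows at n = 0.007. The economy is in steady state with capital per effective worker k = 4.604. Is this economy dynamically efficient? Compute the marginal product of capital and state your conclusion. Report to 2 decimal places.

Break-even investment rate: n + g + δ = 0.007 + 0.022 + 0.112 = 0.141.
MPK = 0.24·k^(0.24−1) = 0.24·4.604^(-0.76) ≈ 0.0752.
MPK < 0.141, so the economy is dynamically inefficient (over-saving).

dynamically inefficient; MPK ≈ 0.08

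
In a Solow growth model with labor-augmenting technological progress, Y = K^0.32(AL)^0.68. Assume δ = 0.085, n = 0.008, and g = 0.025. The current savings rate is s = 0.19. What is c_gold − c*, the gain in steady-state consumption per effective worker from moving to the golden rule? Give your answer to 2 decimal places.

Capital per effective worker breaks even when investment replaces (n + g + δ)·k; here n + g + δ = 0.118.
Current steady state (s = 0.19): k* = (0.19/0.118)^(1/0.68) ≈ 2.0148, y* = 2.0148^0.32 ≈ 1.2513, c* = (1−0.19)·1.2513 ≈ 1.0135.
Golden rule sets MPK = n+g+δ: 0.32·k^(0.32−1) = 0.118, so k_gold = (0.32/0.118)^(1/0.68) ≈ 4.3367.
y_gold = 4.3367^0.32 ≈ 1.5992, c_gold = y_gold − 0.118·k_gold ≈ 1.0874.
Gain: Δc = 1.0874 − 1.0135 ≈ 0.0739.

Δc ≈ 0.07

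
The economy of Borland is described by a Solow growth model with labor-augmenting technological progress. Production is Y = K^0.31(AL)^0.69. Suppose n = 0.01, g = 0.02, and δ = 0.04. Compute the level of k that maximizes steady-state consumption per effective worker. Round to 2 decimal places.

n + g + δ = 0.01 + 0.02 + 0.04 = 0.07.
Setting f'(k) = n+g+δ gives 0.31·k^(0.31−1) = 0.07, hence k_gold = (0.31/0.07)^(1/0.69) ≈ 8.6420.

k_gold ≈ 8.64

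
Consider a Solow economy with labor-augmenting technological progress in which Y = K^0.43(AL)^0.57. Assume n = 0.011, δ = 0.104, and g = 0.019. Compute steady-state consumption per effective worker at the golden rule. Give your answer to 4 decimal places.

c_gold ≈ 1.3736

n + g + δ = 0.011 + 0.019 + 0.104 = 0.134.
Maximizing c = f(k) − (n+g+δ)·k gives f'(k) = n+g+δ, i.e. 0.43·k^(0.43−1) = 0.134, so k_gold = (0.43/0.134)^(1/0.57) ≈ 7.7332.
y_gold = 7.7332^0.43 ≈ 2.4099.
c_gold = y_gold − (n+g+δ)·k_gold = 2.4099 − 0.134·7.7332 ≈ 1.3736.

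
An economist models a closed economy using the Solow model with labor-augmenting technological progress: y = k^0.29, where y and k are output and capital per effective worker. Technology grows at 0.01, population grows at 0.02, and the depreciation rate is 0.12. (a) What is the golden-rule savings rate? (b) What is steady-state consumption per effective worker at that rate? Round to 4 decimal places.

Break-even investment rate: n + g + δ = 0.02 + 0.01 + 0.12 = 0.15.
For Cobb-Douglas, s_gold equals capital's share: s_gold = 0.29.
Golden rule sets MPK = n+g+δ: 0.29·k^(0.29−1) = 0.15, so k_gold = (0.29/0.15)^(1/0.71) ≈ 2.5307.
y_gold = 2.5307^0.29 ≈ 1.3090; c_gold = (1−0.29)·y_gold ≈ 0.9294.

(a) s_gold = 0.2900; (b) c_gold ≈ 0.9294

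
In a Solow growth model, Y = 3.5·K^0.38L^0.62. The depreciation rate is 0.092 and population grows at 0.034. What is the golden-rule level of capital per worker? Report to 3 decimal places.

Break-even investment rate: n + δ = 0.034 + 0.092 = 0.126.
At the golden rule the marginal product of capital equals n+δ: 0.38·3.5·k^(0.38−1) = 0.126. Solving, k_gold = (0.38·3.5/0.126)^(1/0.62) ≈ 44.7482.

k_gold ≈ 44.748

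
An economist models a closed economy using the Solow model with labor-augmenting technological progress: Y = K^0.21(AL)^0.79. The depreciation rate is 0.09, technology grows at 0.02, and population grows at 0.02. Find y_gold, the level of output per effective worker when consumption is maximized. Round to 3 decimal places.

y_gold ≈ 1.136

Break-even investment rate: n + g + δ = 0.02 + 0.02 + 0.09 = 0.13.
At the golden rule the marginal product of capital equals n+g+δ: 0.21·k^(0.21−1) = 0.13. Solving, k_gold = (0.21/0.13)^(1/0.79) ≈ 1.8350.
Output: y_gold = k_gold^0.21 = 1.8350^0.21 ≈ 1.1360.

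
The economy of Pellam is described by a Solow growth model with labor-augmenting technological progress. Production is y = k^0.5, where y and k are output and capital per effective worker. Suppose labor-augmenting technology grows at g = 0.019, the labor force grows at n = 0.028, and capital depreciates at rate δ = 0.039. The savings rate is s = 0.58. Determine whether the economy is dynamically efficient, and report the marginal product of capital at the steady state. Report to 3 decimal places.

The effective depreciation rate is n + g + δ = 0.028 + 0.019 + 0.039 = 0.086.
Steady-state k*: s·k^0.5 = 0.086·k gives k* = (0.58/0.086)^(1/0.5) ≈ 45.4840.
MPK = 0.5·45.4840^(-0.5) ≈ 0.0741.
MPK < n+g+δ = 0.086, so the economy is dynamically inefficient (over-saving).

dynamically inefficient; MPK ≈ 0.074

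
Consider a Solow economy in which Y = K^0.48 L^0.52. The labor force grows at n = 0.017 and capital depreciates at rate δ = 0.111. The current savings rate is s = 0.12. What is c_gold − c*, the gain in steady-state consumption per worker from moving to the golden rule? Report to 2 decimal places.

Δc ≈ 0.93

Capital per worker breaks even when investment replaces (n + δ)·k; here n + δ = 0.128.
Current steady state (s = 0.12): k* = (0.12/0.128)^(1/0.52) ≈ 0.8833, y* = 0.8833^0.48 ≈ 0.9422, c* = (1−0.12)·0.9422 ≈ 0.8291.
Maximizing c = f(k) − (n+δ)·k gives f'(k) = n+δ, i.e. 0.48·k^(0.48−1) = 0.128, so k_gold = (0.48/0.128)^(1/0.52) ≈ 12.7030.
y_gold = 12.7030^0.48 ≈ 3.3875, c_gold = y_gold − 0.128·k_gold ≈ 1.7615.
Gain: Δc = 1.7615 − 0.8291 ≈ 0.9324.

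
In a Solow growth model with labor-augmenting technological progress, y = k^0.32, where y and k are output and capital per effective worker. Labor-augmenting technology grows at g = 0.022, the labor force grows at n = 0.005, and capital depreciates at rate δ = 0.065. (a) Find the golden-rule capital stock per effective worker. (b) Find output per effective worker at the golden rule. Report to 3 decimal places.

Break-even investment rate: n + g + δ = 0.005 + 0.022 + 0.065 = 0.092.
Setting f'(k) = n+g+δ gives 0.32·k^(0.32−1) = 0.092, hence k_gold = (0.32/0.092)^(1/0.68) ≈ 6.2535.
y_gold = 6.2535^0.32 ≈ 1.7979.

(a) k_gold ≈ 6.253; (b) y_gold ≈ 1.798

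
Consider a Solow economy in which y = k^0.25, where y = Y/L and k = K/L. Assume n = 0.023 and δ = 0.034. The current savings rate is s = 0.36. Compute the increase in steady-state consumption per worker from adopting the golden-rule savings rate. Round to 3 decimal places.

Break-even investment rate: n + δ = 0.023 + 0.034 = 0.057.
Current steady state (s = 0.36): k* = (0.36/0.057)^(1/0.75) ≈ 11.6745, y* = 11.6745^0.25 ≈ 1.8485, c* = (1−0.36)·1.8485 ≈ 1.1830.
Setting f'(k) = n+δ gives 0.25·k^(0.25−1) = 0.057, hence k_gold = (0.25/0.057)^(1/0.75) ≈ 7.1794.
y_gold = 7.1794^0.25 ≈ 1.6369, c_gold = y_gold − 0.057·k_gold ≈ 1.2277.
Gain: Δc = 1.2277 − 1.1830 ≈ 0.0447.

Δc ≈ 0.045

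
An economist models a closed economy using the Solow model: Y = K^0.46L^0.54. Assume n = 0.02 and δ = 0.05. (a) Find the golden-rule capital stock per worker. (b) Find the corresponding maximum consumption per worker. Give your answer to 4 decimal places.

The effective depreciation rate is n + δ = 0.02 + 0.05 = 0.07.
Setting f'(k) = n+δ gives 0.46·k^(0.46−1) = 0.07, hence k_gold = (0.46/0.07)^(1/0.54) ≈ 32.6727.
y_gold = 32.6727^0.46 ≈ 4.9719; c_gold = y_gold − 0.07·k_gold ≈ 2.6848.

(a) k_gold ≈ 32.6727; (b) c_gold ≈ 2.6848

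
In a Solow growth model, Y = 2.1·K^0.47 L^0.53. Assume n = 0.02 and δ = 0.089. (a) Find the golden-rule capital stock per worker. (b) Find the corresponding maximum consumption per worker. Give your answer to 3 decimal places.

(a) k_gold ≈ 63.893; (b) c_gold ≈ 7.853

n + δ = 0.02 + 0.089 = 0.109.
Setting f'(k) = n+δ gives 0.47·2.1·k^(0.47−1) = 0.109, hence k_gold = (0.47·2.1/0.109)^(1/0.53) ≈ 63.8931.
y_gold = 2.1·63.8931^0.47 ≈ 14.8178; c_gold = y_gold − 0.109·k_gold ≈ 7.8534.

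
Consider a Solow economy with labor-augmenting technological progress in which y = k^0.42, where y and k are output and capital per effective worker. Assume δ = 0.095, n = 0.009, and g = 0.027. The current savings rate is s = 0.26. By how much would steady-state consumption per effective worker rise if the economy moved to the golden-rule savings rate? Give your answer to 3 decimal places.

The effective depreciation rate is n + g + δ = 0.009 + 0.027 + 0.095 = 0.131.
Current steady state (s = 0.26): k* = (0.26/0.131)^(1/0.58) ≈ 3.2605, y* = 3.2605^0.42 ≈ 1.6428, c* = (1−0.26)·1.6428 ≈ 1.2157.
At the golden rule the marginal product of capital equals n+g+δ: 0.42·k^(0.42−1) = 0.131. Solving, k_gold = (0.42/0.131)^(1/0.58) ≈ 7.4538.
y_gold = 7.4538^0.42 ≈ 2.3249, c_gold = y_gold − 0.131·k_gold ≈ 1.3484.
Gain: Δc = 1.3484 − 1.2157 ≈ 0.1328.

Δc ≈ 0.133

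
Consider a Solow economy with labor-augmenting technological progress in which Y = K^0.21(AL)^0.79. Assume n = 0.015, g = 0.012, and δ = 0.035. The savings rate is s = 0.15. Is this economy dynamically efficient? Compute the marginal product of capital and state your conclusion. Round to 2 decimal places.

Capital per effective worker breaks even when investment replaces (n + g + δ)·k; here n + g + δ = 0.062.
Steady-state k*: s·k^0.21 = 0.062·k gives k* = (0.15/0.062)^(1/0.79) ≈ 3.0598.
MPK = 0.21·3.0598^(-0.79) ≈ 0.0868.
MPK > n+g+δ = 0.062, so the economy is dynamically efficient (under-saving).

dynamically efficient; MPK ≈ 0.09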